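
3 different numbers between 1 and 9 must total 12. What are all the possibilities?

{1,2,9}; {1,3,8}; {1,4,7}; {1,5,6}; {2,3,7}; {2,4,6}; {3,4,5}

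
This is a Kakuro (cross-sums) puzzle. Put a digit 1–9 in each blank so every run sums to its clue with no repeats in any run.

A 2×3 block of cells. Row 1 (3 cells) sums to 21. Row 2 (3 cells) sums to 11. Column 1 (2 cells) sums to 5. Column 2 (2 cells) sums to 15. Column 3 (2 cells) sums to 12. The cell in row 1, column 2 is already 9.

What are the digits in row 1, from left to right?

Given what's placed, (1,1) must be 4 to fit the 21 across and 5 down.
(1,3) = 21 − 13 = 8 completes the 21 across.
(2,1) = 5 − 4 = 1 completes the 5 down.
(2,2) = 15 − 9 = 6 completes the 15 down.
(2,3) = 11 − 7 = 4 completes the 11 across.

4 9 8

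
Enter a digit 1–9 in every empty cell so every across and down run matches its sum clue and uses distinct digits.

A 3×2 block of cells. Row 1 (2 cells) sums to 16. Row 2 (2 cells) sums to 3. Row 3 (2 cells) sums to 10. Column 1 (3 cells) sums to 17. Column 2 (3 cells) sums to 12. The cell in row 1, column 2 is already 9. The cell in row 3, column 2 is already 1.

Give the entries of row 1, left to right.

16 in 2 cells must be {7,9}; 3 in 2 cells must be {1,2}.
(1,1) = 16 − 9 = 7 completes the 16 across.
(2,2) = 12 − 10 = 2 completes the 12 down.
(3,1) = 10 − 1 = 9 completes the 10 across.
(2,1) = 3 − 2 = 1 completes the 3 across.

7, 9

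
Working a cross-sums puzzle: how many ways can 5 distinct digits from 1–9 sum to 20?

6

5 distinct digits from 1–9 sum between 15 and 35.
Enumerating: {1,2,3,5,9}, {1,2,3,6,8}, {1,2,4,5,8}, {1,2,4,6,7}, {1,3,4,5,7}, {2,3,4,5,6}.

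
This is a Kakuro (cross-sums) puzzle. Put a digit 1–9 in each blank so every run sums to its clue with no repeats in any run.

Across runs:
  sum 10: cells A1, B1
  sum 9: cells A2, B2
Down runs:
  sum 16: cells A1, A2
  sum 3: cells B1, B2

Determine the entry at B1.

1

16 in 2 cells must be {7,9}; 3 in 2 cells must be {1,2}.
The 9 across and the 16 down share only 7, so A2 = 7.
B2 = 9 − 7 = 2 completes the 9 across.
A1 = 16 − 7 = 9 completes the 16 down.
B1 = 10 − 9 = 1 completes the 10 across.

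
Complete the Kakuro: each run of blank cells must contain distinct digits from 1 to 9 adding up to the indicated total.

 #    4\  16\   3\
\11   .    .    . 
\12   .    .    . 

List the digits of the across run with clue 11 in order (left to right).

3, 7, 1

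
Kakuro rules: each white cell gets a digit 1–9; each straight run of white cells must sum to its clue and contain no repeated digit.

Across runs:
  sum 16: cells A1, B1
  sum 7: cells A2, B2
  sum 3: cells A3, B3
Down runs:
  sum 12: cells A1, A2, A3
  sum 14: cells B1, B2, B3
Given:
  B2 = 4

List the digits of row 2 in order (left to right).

16 in 2 cells must be {7,9}; 3 in 2 cells must be {1,2}.
A2 = 7 − 4 = 3 completes the 7 across.
Given what's placed, A1 must be 7 to fit the 16 across and 12 down.
B1 = 16 − 7 = 9 completes the 16 across.
A3 = 12 − 10 = 2 completes the 12 down.
B3 = 3 − 2 = 1 completes the 3 across.

3 4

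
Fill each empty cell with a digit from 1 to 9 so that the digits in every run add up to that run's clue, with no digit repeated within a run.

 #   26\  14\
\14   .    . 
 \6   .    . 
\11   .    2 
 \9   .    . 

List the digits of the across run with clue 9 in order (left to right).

R3C1 = 11 − 2 = 9 completes the 11 across.
Nothing is forced directly, so branch on R1C1, whose candidates are 5 or 6 or 8. If R1C1 = 5: then R1C2 would have to be in {9} for the 14 across but in {1,3,4,5,6,7,8} for the 14 down — contradiction. If R1C1 = 6: that forces R1C2 = 8, R2C1 = 4, after which R2C2 would have to be in {2} for the 6 across but in {1,3} for the 14 down — contradiction. So R1C1 = 8.
R1C2 = 14 − 8 = 6 completes the 14 across.
Nothing is forced directly, so branch on R2C2, whose candidates are 1 or 5. If R2C2 = 5: then R2C1 would have to be in {1} for the 6 across but in {2,3,4,5,6,7} for the 26 down — contradiction. So R2C2 = 1.
R2C1 = 6 − 1 = 5 completes the 6 across.
R4C1 = 26 − 22 = 4 completes the 26 down.
R4C2 = 9 − 4 = 5 completes the 9 across.

4 5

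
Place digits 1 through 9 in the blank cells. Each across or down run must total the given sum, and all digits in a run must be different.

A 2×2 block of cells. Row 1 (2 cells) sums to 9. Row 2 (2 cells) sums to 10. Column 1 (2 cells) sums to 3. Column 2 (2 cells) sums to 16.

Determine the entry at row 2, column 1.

1

3 in 2 cells must be {1,2}; 16 in 2 cells must be {7,9}.
The 9 across and the 16 down share only 7, so (1,2) = 7.
(2,2) = 16 − 7 = 9 completes the 16 down.
(1,1) = 9 − 7 = 2 completes the 9 across.
(2,1) = 10 − 9 = 1 completes the 10 across.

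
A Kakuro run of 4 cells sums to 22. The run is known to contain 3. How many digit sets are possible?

4 distinct digits from 1–9 sum between 10 and 30.
Keeping only sets containing 3.
Enumerating: {2,3,8,9}, {3,4,6,9}, {3,4,7,8}, {3,5,6,8}.

4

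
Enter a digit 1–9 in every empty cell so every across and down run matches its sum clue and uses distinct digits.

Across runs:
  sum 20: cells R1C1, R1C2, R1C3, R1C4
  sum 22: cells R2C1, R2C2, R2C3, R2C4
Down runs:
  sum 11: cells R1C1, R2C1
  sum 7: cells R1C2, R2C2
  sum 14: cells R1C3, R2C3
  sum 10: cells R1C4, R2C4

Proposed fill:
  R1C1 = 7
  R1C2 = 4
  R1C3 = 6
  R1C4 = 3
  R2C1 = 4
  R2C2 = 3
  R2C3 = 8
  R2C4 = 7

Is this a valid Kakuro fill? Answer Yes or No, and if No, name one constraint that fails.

Across: 7+4+6+3=20; 4+3+8+7=22. Down: 7+4=11; 4+3=7; 6+8=14; 3+7=10. No digit repeats within any run.

Yes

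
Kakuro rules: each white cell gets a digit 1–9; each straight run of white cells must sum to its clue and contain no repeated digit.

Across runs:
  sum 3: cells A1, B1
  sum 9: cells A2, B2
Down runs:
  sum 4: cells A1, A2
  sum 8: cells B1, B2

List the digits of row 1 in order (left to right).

1 2

3 in 2 cells must be {1,2}; 4 in 2 cells must be {1,3}.
The 3 across and the 4 down share only 1, so A1 = 1.
B1 = 3 − 1 = 2 completes the 3 across.
A2 = 4 − 1 = 3 completes the 4 down.
B2 = 9 − 3 = 6 completes the 9 across.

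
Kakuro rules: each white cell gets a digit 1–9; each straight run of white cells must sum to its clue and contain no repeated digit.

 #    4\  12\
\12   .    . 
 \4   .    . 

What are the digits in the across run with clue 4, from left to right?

1 3

4 in 2 cells must be {1,3}.
The 12 across and the 4 down share only 3, so R1C1 = 3.
R1C2 = 12 − 3 = 9 completes the 12 across.
R2C1 = 4 − 3 = 1 completes the 4 down.
R2C2 = 4 − 1 = 3 completes the 4 across.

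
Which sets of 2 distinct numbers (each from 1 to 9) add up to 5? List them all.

2 distinct digits from 1–9 sum between 3 and 17.

{1,4}; {2,3}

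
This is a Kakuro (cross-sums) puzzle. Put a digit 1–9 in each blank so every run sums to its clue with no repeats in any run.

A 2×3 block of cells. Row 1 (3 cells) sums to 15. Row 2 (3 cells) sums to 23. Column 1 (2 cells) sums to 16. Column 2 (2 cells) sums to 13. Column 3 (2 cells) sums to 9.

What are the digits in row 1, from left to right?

23 in 3 cells must be {6,8,9}; 16 in 2 cells must be {7,9}.
The 23 across and the 16 down share only 9, so (2,1) = 9.
(1,1) = 16 − 9 = 7 completes the 16 down.
Nothing is forced directly, so branch on (2,2), whose candidates are 6 or 8. If (2,2) = 6: then (1,2) would have to be in {2,3,5,6} for the 15 across but in {7} for the 13 down — contradiction. So (2,2) = 8.
(1,2) = 13 − 8 = 5 completes the 13 down.
(1,3) = 15 − 12 = 3 completes the 15 across.
(2,3) = 23 − 17 = 6 completes the 23 across.

7, 5, 3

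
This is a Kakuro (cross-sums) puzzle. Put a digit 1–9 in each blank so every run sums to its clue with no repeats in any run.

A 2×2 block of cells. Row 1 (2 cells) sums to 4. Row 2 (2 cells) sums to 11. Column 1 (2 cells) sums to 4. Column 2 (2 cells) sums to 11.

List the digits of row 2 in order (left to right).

4 in 2 cells must be {1,3}.
The 4 across and the 11 down share only 3, so (1,2) = 3.
The 11 across and the 4 down share only 3, so (2,1) = 3.
(2,2) = 11 − 3 = 8 completes the 11 across.
(1,1) = 4 − 3 = 1 completes the 4 across.

3, 8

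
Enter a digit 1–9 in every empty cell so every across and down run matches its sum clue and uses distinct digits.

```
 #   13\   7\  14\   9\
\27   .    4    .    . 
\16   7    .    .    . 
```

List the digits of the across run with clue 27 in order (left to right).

6 4 9 8

R1C1 = 13 − 7 = 6 completes the 13 down.
R1C4 = 8: the only remaining digit allowed by both the 27 across and the 9 down.
R2C2 = 7 − 4 = 3 completes the 7 down.
R2C3 = 5: the only remaining digit allowed by both the 16 across and the 14 down.
R2C4 = 16 − 15 = 1 completes the 16 across.
R1C3 = 27 − 18 = 9 completes the 27 across.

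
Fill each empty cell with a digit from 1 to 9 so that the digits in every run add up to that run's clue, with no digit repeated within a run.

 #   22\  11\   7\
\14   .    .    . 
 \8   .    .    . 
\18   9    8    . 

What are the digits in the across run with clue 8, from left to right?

7 in 3 cells must be {1,2,4}.
Given what's placed, R2C1 must be 5 to fit the 8 across and 22 down.
R3C3 = 18 − 17 = 1 completes the 18 across.
R1C1 = 22 − 14 = 8 completes the 22 down.
Given what's placed, R2C3 must be 2 to fit the 8 across and 7 down.
R1C3 = 7 − 3 = 4 completes the 7 down.
R2C2 = 8 − 7 = 1 completes the 8 across.
R1C2 = 14 − 12 = 2 completes the 14 across.

5 1 2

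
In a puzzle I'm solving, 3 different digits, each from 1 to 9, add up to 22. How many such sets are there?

2

3 distinct digits from 1–9 sum between 6 and 24.
Enumerating: {5,8,9}, {6,7,9}.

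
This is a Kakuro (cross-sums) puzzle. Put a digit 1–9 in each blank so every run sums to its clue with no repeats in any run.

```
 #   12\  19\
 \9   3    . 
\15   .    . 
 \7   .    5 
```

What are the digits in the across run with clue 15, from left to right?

7 8

R1C2 = 9 − 3 = 6 completes the 9 across.
R2C2 = 19 − 11 = 8 completes the 19 down.
R3C1 = 7 − 5 = 2 completes the 7 across.
R2C1 = 15 − 8 = 7 completes the 15 across.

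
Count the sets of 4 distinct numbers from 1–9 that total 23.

4 distinct digits from 1–9 sum between 10 and 30.

9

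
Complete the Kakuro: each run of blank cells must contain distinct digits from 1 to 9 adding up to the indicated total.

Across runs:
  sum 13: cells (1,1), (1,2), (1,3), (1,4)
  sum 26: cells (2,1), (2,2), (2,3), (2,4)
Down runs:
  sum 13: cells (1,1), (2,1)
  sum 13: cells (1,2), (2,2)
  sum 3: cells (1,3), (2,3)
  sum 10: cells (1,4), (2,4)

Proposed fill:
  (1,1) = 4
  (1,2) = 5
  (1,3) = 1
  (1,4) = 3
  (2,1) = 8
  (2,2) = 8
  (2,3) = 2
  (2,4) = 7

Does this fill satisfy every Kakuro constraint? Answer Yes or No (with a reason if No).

No — the down run (1,1)–(2,1) sums to 12, not 13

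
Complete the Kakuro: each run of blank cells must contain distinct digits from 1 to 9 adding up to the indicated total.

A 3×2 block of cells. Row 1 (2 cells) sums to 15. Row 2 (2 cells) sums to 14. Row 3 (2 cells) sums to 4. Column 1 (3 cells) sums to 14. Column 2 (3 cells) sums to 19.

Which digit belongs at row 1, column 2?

7

4 in 2 cells must be {1,3}.
The 4 across and the 19 down share only 3, so (3,2) = 3.
Given what's placed, (2,2) must be 9 to fit the 14 across and 19 down.
(3,1) = 4 − 3 = 1 completes the 4 across.
(1,2) = 19 − 12 = 7 completes the 19 down.
(2,1) = 14 − 9 = 5 completes the 14 across.
(1,1) = 15 − 7 = 8 completes the 15 across.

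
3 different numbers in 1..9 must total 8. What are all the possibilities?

3 distinct digits from 1–9 sum between 6 and 24.

{1,2,5}; {1,3,4}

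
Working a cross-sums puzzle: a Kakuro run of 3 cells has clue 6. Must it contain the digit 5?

No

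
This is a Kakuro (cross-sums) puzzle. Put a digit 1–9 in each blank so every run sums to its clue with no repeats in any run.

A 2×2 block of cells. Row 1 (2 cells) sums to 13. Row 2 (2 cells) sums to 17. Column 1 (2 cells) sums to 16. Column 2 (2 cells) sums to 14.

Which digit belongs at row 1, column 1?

7

17 in 2 cells must be {8,9}; 16 in 2 cells must be {7,9}.
The 17 across and the 16 down share only 9, so (2,1) = 9.
(2,2) = 17 − 9 = 8 completes the 17 across.
(1,1) = 16 − 9 = 7 completes the 16 down.
(1,2) = 13 − 7 = 6 completes the 13 across.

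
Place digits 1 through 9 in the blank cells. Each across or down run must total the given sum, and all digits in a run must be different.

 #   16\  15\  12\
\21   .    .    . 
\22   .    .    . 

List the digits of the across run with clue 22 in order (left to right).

9, 6, 7

16 in 2 cells must be {7,9}.
Nothing is forced directly, so branch on R1C1, whose candidates are 7 or 9. If R1C1 = 9: that forces R2C1 = 7, R2C3 = 9, after which R1C3 would have to be in {4,5,7,8} for the 21 across but in {3} for the 12 down — contradiction. So R1C1 = 7.
R2C1 = 16 − 7 = 9 completes the 16 down.
Nothing is forced directly, so branch on R2C3, whose candidates are 5 or 7 or 8. If R2C3 = 5: then R1C3 would have to be in {5,6,8,9} for the 21 across but in {7} for the 12 down — contradiction. If R2C3 = 8: then R1C3 would have to be in {5,6,8,9} for the 21 across but in {4} for the 12 down — contradiction. So R2C3 = 7.
R1C3 = 12 − 7 = 5 completes the 12 down.
R2C2 = 22 − 16 = 6 completes the 22 across.
R1C2 = 21 − 12 = 9 completes the 21 across.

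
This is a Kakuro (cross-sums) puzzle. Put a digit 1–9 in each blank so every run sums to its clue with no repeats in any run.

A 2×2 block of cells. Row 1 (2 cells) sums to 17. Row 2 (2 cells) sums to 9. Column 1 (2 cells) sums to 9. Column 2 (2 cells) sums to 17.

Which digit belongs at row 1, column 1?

17 in 2 cells must be {8,9}.
The 17 across and the 9 down share only 8, so (1,1) = 8.
(1,2) = 17 − 8 = 9 completes the 17 across.
(2,1) = 9 − 8 = 1 completes the 9 down.
(2,2) = 9 − 1 = 8 completes the 9 across.

8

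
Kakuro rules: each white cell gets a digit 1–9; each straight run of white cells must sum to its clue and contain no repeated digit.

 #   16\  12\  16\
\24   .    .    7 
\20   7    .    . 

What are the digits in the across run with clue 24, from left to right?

24 in 3 cells must be {7,8,9}; 16 in 2 cells must be {7,9}.
R1C1 = 16 − 7 = 9 completes the 16 down.
R1C2 = 24 − 16 = 8 completes the 24 across.
R2C2 = 12 − 8 = 4 completes the 12 down.
R2C3 = 20 − 11 = 9 completes the 20 across.

9 8 7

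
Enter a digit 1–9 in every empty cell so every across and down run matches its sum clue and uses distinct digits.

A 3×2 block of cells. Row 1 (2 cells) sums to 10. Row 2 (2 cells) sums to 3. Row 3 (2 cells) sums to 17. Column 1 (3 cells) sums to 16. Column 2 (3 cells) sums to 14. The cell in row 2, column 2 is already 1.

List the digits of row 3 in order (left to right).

3 in 2 cells must be {1,2}; 17 in 2 cells must be {8,9}.
(2,1) = 3 − 1 = 2 completes the 3 across.
No cell is forced outright now. (3,1) can only be 8 or 9 (the digits allowed by both its 17 across and its 16 down). If (3,1) = 9: then (1,1) would have to be in {1,2,3,4,6,7,8,9} for the 10 across but in {5} for the 16 down — contradiction. So (3,1) = 8.
(1,1) = 16 − 10 = 6 completes the 16 down.
(1,2) = 10 − 6 = 4 completes the 10 across.
(3,2) = 17 − 8 = 9 completes the 17 across.

8 9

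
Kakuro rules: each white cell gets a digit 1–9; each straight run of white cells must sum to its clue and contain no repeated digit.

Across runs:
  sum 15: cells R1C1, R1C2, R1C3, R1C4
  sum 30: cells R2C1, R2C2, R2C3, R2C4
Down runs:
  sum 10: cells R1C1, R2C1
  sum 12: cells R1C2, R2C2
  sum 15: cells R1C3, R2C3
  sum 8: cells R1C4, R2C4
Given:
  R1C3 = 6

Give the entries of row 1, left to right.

30 in 4 cells must be {6,7,8,9}.
R2C3 = 15 − 6 = 9 completes the 15 down.
No cell is forced outright now. R2C2 can only be 7 or 8 (the digits allowed by both its 30 across and its 12 down). If R2C2 = 7: that forces R1C2 = 5, R2C4 = 6, after which R1C4 would have to be in {1,3} for the 15 across but in {2} for the 8 down — contradiction. So R2C2 = 8.
R1C2 = 12 − 8 = 4 completes the 12 down.
Nothing is forced directly, so branch on R2C1, whose candidates are 6 or 7. If R2C1 = 6: then R1C1 would have to be in {2,3} for the 15 across but in {4} for the 10 down — contradiction. So R2C1 = 7.
R1C1 = 10 − 7 = 3 completes the 10 down.
R1C4 = 15 − 13 = 2 completes the 15 across.
R2C4 = 30 − 24 = 6 completes the 30 across.

3 4 6 2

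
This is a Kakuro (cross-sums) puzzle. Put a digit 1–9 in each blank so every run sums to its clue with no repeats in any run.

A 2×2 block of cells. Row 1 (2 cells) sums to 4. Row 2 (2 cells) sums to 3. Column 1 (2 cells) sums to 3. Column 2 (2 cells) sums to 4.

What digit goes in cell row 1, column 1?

4 in 2 cells must be {1,3}; 3 in 2 cells must be {1,2}.
The 4 across and the 3 down share only 1, so (1,1) = 1.
(1,2) = 4 − 1 = 3 completes the 4 across.
(2,1) = 3 − 1 = 2 completes the 3 down.
(2,2) = 3 − 2 = 1 completes the 3 across.

1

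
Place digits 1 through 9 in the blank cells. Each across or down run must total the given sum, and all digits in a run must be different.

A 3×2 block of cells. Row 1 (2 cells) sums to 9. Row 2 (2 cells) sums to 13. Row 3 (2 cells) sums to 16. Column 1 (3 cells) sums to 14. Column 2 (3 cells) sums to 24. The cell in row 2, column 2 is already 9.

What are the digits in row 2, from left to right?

16 in 2 cells must be {7,9}; 24 in 3 cells must be {7,8,9}.
(2,1) = 13 − 9 = 4 completes the 13 across.
(3,2) = 7: the only remaining digit allowed by both the 16 across and the 24 down.
(1,2) = 24 − 16 = 8 completes the 24 down.
(3,1) = 16 − 7 = 9 completes the 16 across.
(1,1) = 9 − 8 = 1 completes the 9 across.

4, 9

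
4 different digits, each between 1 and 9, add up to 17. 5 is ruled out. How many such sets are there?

4

4 distinct digits from 1–9 sum between 10 and 30.
Dropping sets that contain 5.
Enumerating: {1,2,6,8}, {1,3,4,9}, {1,3,6,7}, {2,3,4,8}.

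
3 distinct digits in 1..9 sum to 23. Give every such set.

{6,8,9}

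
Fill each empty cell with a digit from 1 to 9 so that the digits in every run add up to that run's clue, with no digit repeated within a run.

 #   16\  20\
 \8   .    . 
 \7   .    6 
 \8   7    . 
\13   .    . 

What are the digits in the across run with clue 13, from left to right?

5 8

R2C1 = 7 − 6 = 1 completes the 7 across.
R3C2 = 8 − 7 = 1 completes the 8 across.
R1C2 = 5: the only remaining digit allowed by both the 8 across and the 20 down.
R4C2 = 20 − 12 = 8 completes the 20 down.
R1C1 = 8 − 5 = 3 completes the 8 across.
R4C1 = 13 − 8 = 5 completes the 13 across.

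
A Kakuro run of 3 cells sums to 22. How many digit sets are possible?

2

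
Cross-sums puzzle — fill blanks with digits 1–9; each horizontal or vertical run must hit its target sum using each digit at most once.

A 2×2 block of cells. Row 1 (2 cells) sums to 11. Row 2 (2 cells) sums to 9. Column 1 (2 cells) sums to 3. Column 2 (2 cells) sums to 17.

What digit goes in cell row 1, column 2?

3 in 2 cells must be {1,2}; 17 in 2 cells must be {8,9}.
The 11 across and the 3 down share only 2, so (1,1) = 2.
(1,2) = 11 − 2 = 9 completes the 11 across.
(2,1) = 3 − 2 = 1 completes the 3 down.
(2,2) = 9 − 1 = 8 completes the 9 across.

9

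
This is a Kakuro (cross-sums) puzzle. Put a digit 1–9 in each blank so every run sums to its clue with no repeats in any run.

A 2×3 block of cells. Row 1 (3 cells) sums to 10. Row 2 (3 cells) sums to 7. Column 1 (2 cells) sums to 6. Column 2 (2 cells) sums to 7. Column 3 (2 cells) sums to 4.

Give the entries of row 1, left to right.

7 in 3 cells must be {1,2,4}; 4 in 2 cells must be {1,3}.
The 7 across and the 4 down share only 1, so (2,3) = 1.
(1,3) = 4 − 1 = 3 completes the 4 down.
Nothing is forced directly, so branch on (2,1), whose candidates are 2 or 4. If (2,1) = 2: then (1,1) would have to be in {1,2,5,6} for the 10 across but in {4} for the 6 down — contradiction. So (2,1) = 4.
(1,1) = 6 − 4 = 2 completes the 6 down.
(1,2) = 10 − 5 = 5 completes the 10 across.
(2,2) = 7 − 5 = 2 completes the 7 across.

2 5 3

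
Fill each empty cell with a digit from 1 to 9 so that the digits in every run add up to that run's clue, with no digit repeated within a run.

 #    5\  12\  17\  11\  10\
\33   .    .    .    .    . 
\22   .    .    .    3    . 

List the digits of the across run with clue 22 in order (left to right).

2 5 8 3 4

17 in 2 cells must be {8,9}.
R1C4 = 11 − 3 = 8 completes the 11 down.
R1C3 = 9: the only remaining digit allowed by both the 33 across and the 17 down.
R2C3 = 17 − 9 = 8 completes the 17 down.
Nothing is forced directly, so branch on R2C2, whose candidates are 4 or 5. If R2C2 = 4: then R1C2 would have to be in {3,4,5,6,7} for the 33 across but in {8} for the 12 down — contradiction. So R2C2 = 5.
R1C2 = 12 − 5 = 7 completes the 12 down.
No cell is forced outright now. R1C1 can only be 3 or 4 (the digits allowed by both its 33 across and its 5 down). If R1C1 = 4: then R1C5 would have to be in {5} for the 33 across but in {1,2,3,4,6,7,8,9} for the 10 down — contradiction. So R1C1 = 3.
R1C5 = 33 − 27 = 6 completes the 33 across.
R2C1 = 5 − 3 = 2 completes the 5 down.
R2C5 = 22 − 18 = 4 completes the 22 across.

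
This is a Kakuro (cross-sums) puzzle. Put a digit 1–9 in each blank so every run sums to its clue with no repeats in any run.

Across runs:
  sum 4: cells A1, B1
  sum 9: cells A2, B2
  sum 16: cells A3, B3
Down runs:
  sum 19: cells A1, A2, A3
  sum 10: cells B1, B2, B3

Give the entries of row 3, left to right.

4 in 2 cells must be {1,3}; 16 in 2 cells must be {7,9}.
The 4 across and the 19 down share only 3, so A1 = 3.
B1 = 4 − 3 = 1 completes the 4 across.
Given what's placed, A2 must be 7 to fit the 9 across and 19 down.
B2 = 9 − 7 = 2 completes the 9 across.
A3 = 19 − 10 = 9 completes the 19 down.
B3 = 16 − 9 = 7 completes the 16 across.

9 7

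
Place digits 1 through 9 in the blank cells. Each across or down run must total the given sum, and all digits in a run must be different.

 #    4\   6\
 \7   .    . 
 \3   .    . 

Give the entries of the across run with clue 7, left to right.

3, 4

3 in 2 cells must be {1,2}; 4 in 2 cells must be {1,3}.
The 3 across and the 4 down share only 1, so R2C1 = 1.
R2C2 = 3 − 1 = 2 completes the 3 across.
R1C1 = 4 − 1 = 3 completes the 4 down.
R1C2 = 7 − 3 = 4 completes the 7 across.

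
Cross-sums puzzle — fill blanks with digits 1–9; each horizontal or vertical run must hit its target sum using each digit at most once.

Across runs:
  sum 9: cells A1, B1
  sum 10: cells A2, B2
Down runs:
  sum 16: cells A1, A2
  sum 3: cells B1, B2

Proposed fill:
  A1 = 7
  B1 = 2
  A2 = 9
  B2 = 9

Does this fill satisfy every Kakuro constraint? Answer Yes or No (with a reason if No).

No — the across run A2–B2 sums to 18, not 10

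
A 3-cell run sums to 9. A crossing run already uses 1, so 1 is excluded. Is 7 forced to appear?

The only way to make 9 from 3 distinct digits under that restriction is {2,3,4}, which does not contain 7.

No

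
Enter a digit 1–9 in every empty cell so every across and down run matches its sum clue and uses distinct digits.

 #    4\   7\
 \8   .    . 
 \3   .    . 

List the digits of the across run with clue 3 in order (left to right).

1, 2

3 in 2 cells must be {1,2}; 4 in 2 cells must be {1,3}.
The 3 across and the 4 down share only 1, so R2C1 = 1.
R2C2 = 3 − 1 = 2 completes the 3 across.
R1C1 = 4 − 1 = 3 completes the 4 down.
R1C2 = 8 − 3 = 5 completes the 8 across.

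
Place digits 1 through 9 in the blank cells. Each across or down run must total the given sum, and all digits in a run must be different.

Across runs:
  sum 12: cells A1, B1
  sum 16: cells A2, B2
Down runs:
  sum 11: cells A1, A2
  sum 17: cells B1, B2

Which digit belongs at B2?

9

16 in 2 cells must be {7,9}; 17 in 2 cells must be {8,9}.
The 16 across and the 17 down share only 9, so B2 = 9.
B1 = 17 − 9 = 8 completes the 17 down.
A2 = 16 − 9 = 7 completes the 16 across.
A1 = 12 − 8 = 4 completes the 12 across.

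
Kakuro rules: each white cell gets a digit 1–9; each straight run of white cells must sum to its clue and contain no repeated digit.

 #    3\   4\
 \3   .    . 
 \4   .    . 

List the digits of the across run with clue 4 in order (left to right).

1, 3

3 in 2 cells must be {1,2}; 4 in 2 cells must be {1,3}.
The 3 across and the 4 down share only 1, so R1C2 = 1.
The 4 across and the 3 down share only 1, so R2C1 = 1.
R2C2 = 4 − 1 = 3 completes the 4 across.
R1C1 = 3 − 1 = 2 completes the 3 across.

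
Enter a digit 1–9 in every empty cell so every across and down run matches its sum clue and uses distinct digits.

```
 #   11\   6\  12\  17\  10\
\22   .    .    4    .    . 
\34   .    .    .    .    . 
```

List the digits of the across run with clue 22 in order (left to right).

5, 2, 4, 8, 3

34 in 5 cells must be {4,6,7,8,9}; 17 in 2 cells must be {8,9}.
Intersecting the 34 across with the 6 down forces R2C2 = 4.
R2C3 = 12 − 4 = 8 completes the 12 down.
Given what's placed, R2C4 must be 9 to fit the 34 across and 17 down.
R1C2 = 6 − 4 = 2 completes the 6 down.
R1C4 = 17 − 9 = 8 completes the 17 down.
No cell is forced outright now. R2C1 can only be 6 or 7 (the digits allowed by both its 34 across and its 11 down). If R2C1 = 7: then R1C1 would have to be in {1,3,5,7} for the 22 across but in {4} for the 11 down — contradiction. So R2C1 = 6.
R1C1 = 11 − 6 = 5 completes the 11 down.
R1C5 = 22 − 19 = 3 completes the 22 across.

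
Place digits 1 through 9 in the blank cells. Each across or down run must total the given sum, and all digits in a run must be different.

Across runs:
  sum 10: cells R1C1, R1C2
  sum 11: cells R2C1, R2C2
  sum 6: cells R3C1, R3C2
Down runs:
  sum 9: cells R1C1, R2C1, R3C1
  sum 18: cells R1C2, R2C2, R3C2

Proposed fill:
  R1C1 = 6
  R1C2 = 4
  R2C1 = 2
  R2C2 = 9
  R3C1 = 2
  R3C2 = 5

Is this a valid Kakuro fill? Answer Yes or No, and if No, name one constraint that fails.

No — the across run R3C1–R3C2 sums to 7, not 6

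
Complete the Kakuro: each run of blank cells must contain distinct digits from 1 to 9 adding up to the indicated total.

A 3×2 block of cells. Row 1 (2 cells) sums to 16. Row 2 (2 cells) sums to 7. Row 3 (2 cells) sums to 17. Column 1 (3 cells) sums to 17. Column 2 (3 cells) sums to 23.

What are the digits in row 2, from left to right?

1 6

16 in 2 cells must be {7,9}; 17 in 2 cells must be {8,9}; 23 in 3 cells must be {6,8,9}.
The 16 across and the 23 down share only 9, so (1,2) = 9.
Given what's placed, (2,2) must be 6 to fit the 7 across and 23 down.
(3,2) = 23 − 15 = 8 completes the 23 down.
(1,1) = 16 − 9 = 7 completes the 16 across.
(2,1) = 7 − 6 = 1 completes the 7 across.
(3,1) = 17 − 8 = 9 completes the 17 across.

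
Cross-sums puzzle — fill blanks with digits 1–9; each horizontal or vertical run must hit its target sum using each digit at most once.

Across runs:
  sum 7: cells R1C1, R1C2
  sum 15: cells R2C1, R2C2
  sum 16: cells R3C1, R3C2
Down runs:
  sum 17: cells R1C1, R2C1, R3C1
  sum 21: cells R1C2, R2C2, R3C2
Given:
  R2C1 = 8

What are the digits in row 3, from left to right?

16 in 2 cells must be {7,9}.
R2C2 = 15 − 8 = 7 completes the 15 across.
Given what's placed, R3C1 must be 7 to fit the 16 across and 17 down.
R3C2 = 16 − 7 = 9 completes the 16 across.
R1C1 = 17 − 15 = 2 completes the 17 down.
R1C2 = 7 − 2 = 5 completes the 7 across.

7 9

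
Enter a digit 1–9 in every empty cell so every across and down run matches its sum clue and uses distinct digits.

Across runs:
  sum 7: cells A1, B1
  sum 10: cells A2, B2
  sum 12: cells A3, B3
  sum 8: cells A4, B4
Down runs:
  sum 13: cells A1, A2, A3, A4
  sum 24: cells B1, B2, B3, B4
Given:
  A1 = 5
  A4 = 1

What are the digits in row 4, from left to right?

1 7

B1 = 7 − 5 = 2 completes the 7 across.
B4 = 8 − 1 = 7 completes the 8 across.
B3 = 9: the only remaining digit allowed by both the 12 across and the 24 down.
B2 = 24 − 18 = 6 completes the 24 down.
A3 = 12 − 9 = 3 completes the 12 across.
A2 = 10 − 6 = 4 completes the 10 across.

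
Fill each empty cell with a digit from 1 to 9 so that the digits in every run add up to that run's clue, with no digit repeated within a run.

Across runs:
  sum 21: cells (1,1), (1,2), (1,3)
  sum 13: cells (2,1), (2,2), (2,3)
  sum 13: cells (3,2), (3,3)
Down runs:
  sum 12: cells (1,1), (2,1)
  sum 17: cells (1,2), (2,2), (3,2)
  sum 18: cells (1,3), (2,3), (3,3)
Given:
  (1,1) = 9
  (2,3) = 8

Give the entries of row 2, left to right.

3 2 8

(2,1) = 12 − 9 = 3 completes the 12 down.
(2,2) = 13 − 11 = 2 completes the 13 across.
No cell is forced outright now. (1,2) can only be 7 or 8 (the digits allowed by both its 21 across and its 17 down). If (1,2) = 7: then (1,3) would have to be in {5} for the 21 across but in {1,3,4,6,7,9} for the 18 down — contradiction. So (1,2) = 8.
(1,3) = 21 − 17 = 4 completes the 21 across.
(3,2) = 17 − 10 = 7 completes the 17 down.
(3,3) = 13 − 7 = 6 completes the 13 across.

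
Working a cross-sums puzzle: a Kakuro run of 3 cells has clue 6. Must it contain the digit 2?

Yes

The only way to make 6 from 3 distinct digits is {1,2,3}, which contains 2.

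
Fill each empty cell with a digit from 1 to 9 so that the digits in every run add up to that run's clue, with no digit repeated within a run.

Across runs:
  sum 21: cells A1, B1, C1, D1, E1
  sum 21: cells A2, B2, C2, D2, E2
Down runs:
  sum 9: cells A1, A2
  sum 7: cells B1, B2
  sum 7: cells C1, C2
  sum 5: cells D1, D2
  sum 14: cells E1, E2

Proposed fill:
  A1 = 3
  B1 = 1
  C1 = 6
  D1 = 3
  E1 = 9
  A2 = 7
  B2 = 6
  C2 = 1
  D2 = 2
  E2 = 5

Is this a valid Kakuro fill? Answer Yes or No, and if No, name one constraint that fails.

No — the down run A1–A2 sums to 10, not 9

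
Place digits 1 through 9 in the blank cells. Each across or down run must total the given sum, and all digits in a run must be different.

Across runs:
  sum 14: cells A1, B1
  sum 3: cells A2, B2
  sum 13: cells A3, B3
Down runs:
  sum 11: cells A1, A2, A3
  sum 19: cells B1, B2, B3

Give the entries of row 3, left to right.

3 in 2 cells must be {1,2}.
The 3 across and the 19 down share only 2, so B2 = 2.
A2 = 3 − 2 = 1 completes the 3 across.
Nothing is forced directly, so branch on A1, whose candidates are 6 or 8. If A1 = 8: then B1 would have to be in {6} for the 14 across but in {8,9} for the 19 down — contradiction. So A1 = 6.
B1 = 14 − 6 = 8 completes the 14 across.
A3 = 11 − 7 = 4 completes the 11 down.
B3 = 13 − 4 = 9 completes the 13 across.

4 9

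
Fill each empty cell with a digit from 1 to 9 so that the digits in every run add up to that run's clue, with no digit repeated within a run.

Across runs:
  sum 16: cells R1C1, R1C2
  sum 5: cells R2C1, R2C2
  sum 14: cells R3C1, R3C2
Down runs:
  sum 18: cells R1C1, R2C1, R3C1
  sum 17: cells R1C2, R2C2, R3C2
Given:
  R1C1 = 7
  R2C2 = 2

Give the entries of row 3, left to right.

8 6

16 in 2 cells must be {7,9}.
R1C2 = 16 − 7 = 9 completes the 16 across.
R2C1 = 5 − 2 = 3 completes the 5 across.
R3C1 = 18 − 10 = 8 completes the 18 down.
R3C2 = 14 − 8 = 6 completes the 14 across.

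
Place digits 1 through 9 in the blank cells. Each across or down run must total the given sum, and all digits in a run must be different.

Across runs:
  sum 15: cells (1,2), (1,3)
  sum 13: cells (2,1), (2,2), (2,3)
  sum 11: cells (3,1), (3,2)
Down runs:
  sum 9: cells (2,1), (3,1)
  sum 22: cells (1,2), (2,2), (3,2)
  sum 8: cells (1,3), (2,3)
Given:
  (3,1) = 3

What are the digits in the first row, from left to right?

9 6

(2,1) = 9 − 3 = 6 completes the 9 down.
Given what's placed, (2,2) must be 5 to fit the 13 across and 22 down.
(2,3) = 13 − 11 = 2 completes the 13 across.
(3,2) = 11 − 3 = 8 completes the 11 across.
(1,2) = 22 − 13 = 9 completes the 22 down.
(1,3) = 15 − 9 = 6 completes the 15 across.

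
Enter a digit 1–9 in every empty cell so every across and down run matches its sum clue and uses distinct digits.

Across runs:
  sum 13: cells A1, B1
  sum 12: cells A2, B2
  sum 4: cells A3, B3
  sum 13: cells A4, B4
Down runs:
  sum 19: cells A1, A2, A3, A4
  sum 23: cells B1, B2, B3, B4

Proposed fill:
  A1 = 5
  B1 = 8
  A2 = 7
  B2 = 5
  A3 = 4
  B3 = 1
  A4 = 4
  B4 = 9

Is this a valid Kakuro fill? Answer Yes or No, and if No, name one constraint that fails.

No — the down run A1–A4 sums to 20, not 19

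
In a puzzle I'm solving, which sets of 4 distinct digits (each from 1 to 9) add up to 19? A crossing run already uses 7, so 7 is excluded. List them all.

4 distinct digits from 1–9 sum between 10 and 30.
Dropping sets that contain 7.

{1,3,6,9}; {1,4,5,9}; {1,4,6,8}; {2,3,5,9}; {2,3,6,8}; {2,4,5,8}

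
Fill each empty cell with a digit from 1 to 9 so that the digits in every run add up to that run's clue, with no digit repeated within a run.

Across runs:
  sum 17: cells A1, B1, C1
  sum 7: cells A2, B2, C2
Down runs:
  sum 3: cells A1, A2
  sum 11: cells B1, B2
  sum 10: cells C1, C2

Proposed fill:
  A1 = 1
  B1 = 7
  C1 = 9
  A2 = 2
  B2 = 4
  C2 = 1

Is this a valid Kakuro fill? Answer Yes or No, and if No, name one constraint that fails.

Yes

Across: 1+7+9=17; 2+4+1=7. Down: 1+2=3; 7+4=11; 9+1=10. No digit repeats within any run.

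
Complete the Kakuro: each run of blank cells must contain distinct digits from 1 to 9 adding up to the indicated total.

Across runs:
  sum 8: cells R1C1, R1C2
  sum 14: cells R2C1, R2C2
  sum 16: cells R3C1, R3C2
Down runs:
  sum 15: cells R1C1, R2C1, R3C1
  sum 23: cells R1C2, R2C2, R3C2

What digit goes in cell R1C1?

2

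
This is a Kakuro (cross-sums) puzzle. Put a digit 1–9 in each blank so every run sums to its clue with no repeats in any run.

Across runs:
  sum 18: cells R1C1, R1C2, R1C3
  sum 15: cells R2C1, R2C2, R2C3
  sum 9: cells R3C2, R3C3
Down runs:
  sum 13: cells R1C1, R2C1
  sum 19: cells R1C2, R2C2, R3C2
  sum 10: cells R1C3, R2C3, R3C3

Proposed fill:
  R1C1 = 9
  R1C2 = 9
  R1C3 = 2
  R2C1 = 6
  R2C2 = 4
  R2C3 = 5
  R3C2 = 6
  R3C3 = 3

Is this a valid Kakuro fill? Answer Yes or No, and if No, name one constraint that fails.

No — the across run R1C1–R1C3 sums to 20, not 18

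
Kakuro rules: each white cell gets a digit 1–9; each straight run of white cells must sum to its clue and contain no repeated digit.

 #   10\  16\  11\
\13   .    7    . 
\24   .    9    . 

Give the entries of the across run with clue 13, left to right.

2 7 4

24 in 3 cells must be {7,8,9}; 16 in 2 cells must be {7,9}.
Nothing is forced directly, so branch on R2C1, whose candidates are 7 or 8. If R2C1 = 7: then R1C1 would have to be in {1,2,4,5} for the 13 across but in {3} for the 10 down — contradiction. So R2C1 = 8.
R1C1 = 10 − 8 = 2 completes the 10 down.
R1C3 = 13 − 9 = 4 completes the 13 across.
R2C3 = 24 − 17 = 7 completes the 24 across.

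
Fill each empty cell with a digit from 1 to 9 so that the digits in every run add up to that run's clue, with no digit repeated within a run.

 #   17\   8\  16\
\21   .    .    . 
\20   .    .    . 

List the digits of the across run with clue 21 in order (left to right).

17 in 2 cells must be {8,9}; 16 in 2 cells must be {7,9}.
Nothing is forced directly, so branch on R1C3, whose candidates are 7 or 9. If R1C3 = 9: that forces R1C1 = 8, after which R1C2 would have to be in {4} for the 21 across but in {1,2,3,5,6,7} for the 8 down — contradiction. So R1C3 = 7.
R2C3 = 16 − 7 = 9 completes the 16 down.
Given what's placed, R2C1 must be 8 to fit the 20 across and 17 down.
R2C2 = 20 − 17 = 3 completes the 20 across.
R1C1 = 17 − 8 = 9 completes the 17 down.
R1C2 = 21 − 16 = 5 completes the 21 across.

9 5 7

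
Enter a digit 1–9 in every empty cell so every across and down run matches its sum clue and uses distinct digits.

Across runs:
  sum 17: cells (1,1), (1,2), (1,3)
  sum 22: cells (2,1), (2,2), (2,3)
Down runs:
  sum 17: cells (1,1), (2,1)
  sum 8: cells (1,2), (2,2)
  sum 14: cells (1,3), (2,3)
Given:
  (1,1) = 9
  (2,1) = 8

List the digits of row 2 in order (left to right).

8 5 9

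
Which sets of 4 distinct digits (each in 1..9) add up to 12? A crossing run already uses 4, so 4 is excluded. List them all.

4 distinct digits from 1–9 sum between 10 and 30.
Dropping sets that contain 4.
Only one set works: {1,2,3,6}.

{1,2,3,6}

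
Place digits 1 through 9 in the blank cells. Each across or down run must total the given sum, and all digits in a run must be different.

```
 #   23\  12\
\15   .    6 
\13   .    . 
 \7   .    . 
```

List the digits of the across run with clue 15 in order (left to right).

9 6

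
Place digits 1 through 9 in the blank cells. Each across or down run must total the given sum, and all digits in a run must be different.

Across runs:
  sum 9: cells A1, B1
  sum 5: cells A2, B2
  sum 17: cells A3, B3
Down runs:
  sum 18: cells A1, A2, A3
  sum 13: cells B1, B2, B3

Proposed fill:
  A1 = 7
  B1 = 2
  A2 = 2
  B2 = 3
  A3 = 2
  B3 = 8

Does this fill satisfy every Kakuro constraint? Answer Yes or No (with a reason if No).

No — the across run A3–B3 sums to 10, not 17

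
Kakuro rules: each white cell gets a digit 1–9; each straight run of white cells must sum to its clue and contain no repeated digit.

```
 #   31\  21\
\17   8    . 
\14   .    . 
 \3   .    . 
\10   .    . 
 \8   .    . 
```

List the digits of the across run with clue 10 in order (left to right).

17 in 2 cells must be {8,9}; 3 in 2 cells must be {1,2}.
R1C2 = 17 − 8 = 9 completes the 17 across.
Nothing is forced directly, so branch on R2C2, whose candidates are 5 or 6. If R2C2 = 6: then R2C1 would have to be in {8} for the 14 across but in {1,2,3,4,5,6,7,9} for the 31 down — contradiction. So R2C2 = 5.
R2C1 = 14 − 5 = 9 completes the 14 across.
No cell is forced outright now. R3C1 can only be 1 or 2 (the digits allowed by both its 3 across and its 31 down). If R3C1 = 2: that forces R3C2 = 1, R4C1 = 7, after which R4C2 would have to be in {3} for the 10 across but in {2,4} for the 21 down — contradiction. So R3C1 = 1.
R3C2 = 3 − 1 = 2 completes the 3 across.
R5C2 = 1: the only remaining digit allowed by both the 8 across and the 21 down.
R4C2 = 21 − 17 = 4 completes the 21 down.
R5C1 = 8 − 1 = 7 completes the 8 across.
R4C1 = 10 − 4 = 6 completes the 10 across.

6 4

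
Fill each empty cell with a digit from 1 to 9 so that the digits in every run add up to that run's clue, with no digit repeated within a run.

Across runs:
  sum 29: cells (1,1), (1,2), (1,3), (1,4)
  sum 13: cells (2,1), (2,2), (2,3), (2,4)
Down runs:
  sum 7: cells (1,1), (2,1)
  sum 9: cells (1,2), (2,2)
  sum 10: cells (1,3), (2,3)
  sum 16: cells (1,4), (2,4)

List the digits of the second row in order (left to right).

2, 1, 3, 7

29 in 4 cells must be {5,7,8,9}; 16 in 2 cells must be {7,9}.
Only 5 fits (1,1) under both its across sum 29 and down sum 7.
(2,1) = 7 − 5 = 2 completes the 7 down.
Given what's placed, (2,4) must be 7 to fit the 13 across and 16 down.
(1,4) = 16 − 7 = 9 completes the 16 down.
No cell is forced outright now. (2,2) can only be 1 or 3 (the digits allowed by both its 13 across and its 9 down). If (2,2) = 3: then (1,2) would have to be in {7,8} for the 29 across but in {6} for the 9 down — contradiction. So (2,2) = 1.
(1,2) = 9 − 1 = 8 completes the 9 down.
(1,3) = 29 − 22 = 7 completes the 29 across.
(2,3) = 13 − 10 = 3 completes the 13 across.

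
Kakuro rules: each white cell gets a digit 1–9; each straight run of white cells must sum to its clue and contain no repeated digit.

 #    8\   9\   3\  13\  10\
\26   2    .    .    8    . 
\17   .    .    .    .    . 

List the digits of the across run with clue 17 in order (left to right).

6, 3, 2, 5, 1

3 in 2 cells must be {1,2}.
R1C3 = 1: the only remaining digit allowed by both the 26 across and the 3 down.
R2C1 = 8 − 2 = 6 completes the 8 down.
R2C3 = 3 − 1 = 2 completes the 3 down.
R2C4 = 13 − 8 = 5 completes the 13 down.
R1C2 = 6: the only remaining digit allowed by both the 26 across and the 9 down.
R1C5 = 26 − 17 = 9 completes the 26 across.
R2C2 = 9 − 6 = 3 completes the 9 down.
R2C5 = 17 − 16 = 1 completes the 17 across.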